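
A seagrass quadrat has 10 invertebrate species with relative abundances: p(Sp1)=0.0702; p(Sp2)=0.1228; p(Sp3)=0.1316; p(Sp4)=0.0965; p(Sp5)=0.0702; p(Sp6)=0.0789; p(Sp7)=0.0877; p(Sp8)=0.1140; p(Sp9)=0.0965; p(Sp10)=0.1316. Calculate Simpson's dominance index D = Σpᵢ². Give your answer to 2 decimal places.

D = 0.0702² + 0.1228² + 0.1316² + 0.0965² + 0.0702² + 0.0789² + 0.0877² + 0.114² + 0.0965² + 0.1316² = 0.0049 + 0.0151 + 0.0173 + 0.0093 + 0.0049 + 0.0062 + 0.0077 + 0.0130 + 0.0093 + 0.0173 = 0.1051 (working shown to 4 dp, full precision carried).
To 2 decimal places, D = 0.11.

0.11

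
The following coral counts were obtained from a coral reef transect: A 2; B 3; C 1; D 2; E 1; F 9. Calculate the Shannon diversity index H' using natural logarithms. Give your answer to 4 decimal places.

1.4546

Total N = 2+3+1+2+1+9 = 18, so the proportions are 0.111111, 0.166667, 0.055556, 0.111111, 0.055556, 0.5 (working shown to 6 dp, full precision carried).
Each pᵢ ln pᵢ term: 0.111111×(-2.197225)=-0.244136, 0.166667×(-1.791759)=-0.298627, 0.055556×(-2.890372)=-0.160576, 0.111111×(-2.197225)=-0.244136, 0.055556×(-2.890372)=-0.160576, 0.5×(-0.693147)=-0.346574.
Sum = -1.454625, so H' = 1.4546.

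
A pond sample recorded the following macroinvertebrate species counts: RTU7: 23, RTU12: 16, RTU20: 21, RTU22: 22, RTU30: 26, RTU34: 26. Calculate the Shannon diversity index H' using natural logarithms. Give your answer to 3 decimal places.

Total N = 23+16+21+22+26+26 = 134, so the proportions are 0.17164, 0.1194, 0.15672, 0.16418, 0.19403, 0.19403 (working shown to 5 dp, full precision carried).
Each pᵢ ln pᵢ term: 0.17164×(-1.76235)=-0.30249, 0.1194×(-2.12525)=-0.25376, 0.15672×(-1.85332)=-0.29045, 0.16418×(-1.80680)=-0.29664, 0.19403×(-1.63974)=-0.31816, 0.19403×(-1.63974)=-0.31816.
Sum = -1.77966, so H' = 1.780.

1.780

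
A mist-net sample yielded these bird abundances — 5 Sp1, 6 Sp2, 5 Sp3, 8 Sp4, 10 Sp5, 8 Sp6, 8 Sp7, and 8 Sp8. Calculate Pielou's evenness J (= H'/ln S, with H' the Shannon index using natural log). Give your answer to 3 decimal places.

Total N = 5+6+5+8+10+8+8+8 = 58, so the proportions are 0.08621, 0.10345, 0.08621, 0.13793, 0.17241, 0.13793, 0.13793, 0.13793 (working shown to 5 dp, full precision carried).
H' = −Σ pᵢ ln pᵢ = −((-0.21129) + (-0.23469) + (-0.21129) + (-0.27324) + (-0.30308) + (-0.27324) + (-0.27324) + (-0.27324)) = 2.05332.
With S = 8 species, ln S = 2.07944, so J = 2.05332/2.07944 = 0.98744, i.e. 0.987 to 3 decimal places.

0.987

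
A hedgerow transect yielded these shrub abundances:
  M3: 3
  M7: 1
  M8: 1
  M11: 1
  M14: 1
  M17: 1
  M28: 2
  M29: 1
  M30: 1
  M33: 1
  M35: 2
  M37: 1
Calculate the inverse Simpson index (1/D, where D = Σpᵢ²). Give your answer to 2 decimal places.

9.85

Total N = 3+1+1+1+1+1+2+1+1+1+2+1 = 16, so the proportions are 0.1875, 0.0625, 0.0625, 0.0625, 0.0625, 0.0625, 0.125, 0.0625, 0.0625, 0.0625, 0.125, 0.0625 (working shown to 6 dp, full precision carried).
D = 0.1875² + 0.0625² + 0.0625² + 0.0625² + 0.0625² + 0.0625² + 0.125² + 0.0625² + 0.0625² + 0.0625² + 0.125² + 0.0625² = 0.035156 + 0.003906 + 0.003906 + 0.003906 + 0.003906 + 0.003906 + 0.015625 + 0.003906 + 0.003906 + 0.003906 + 0.015625 + 0.003906 = 0.101562.
So 1/D = 9.8462, i.e. 9.85 to 2 decimal places.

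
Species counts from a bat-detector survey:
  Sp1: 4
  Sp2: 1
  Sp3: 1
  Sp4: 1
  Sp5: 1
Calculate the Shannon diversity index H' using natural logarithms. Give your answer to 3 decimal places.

1.386

Total N = 4+1+1+1+1 = 8, so the proportions are 0.5, 0.125, 0.125, 0.125, 0.125 (working shown to 5 dp, full precision carried).
Each pᵢ ln pᵢ term: 0.5×(-0.69315)=-0.34657, 0.125×(-2.07944)=-0.25993, 0.125×(-2.07944)=-0.25993, 0.125×(-2.07944)=-0.25993, 0.125×(-2.07944)=-0.25993.
Sum = -1.38629, so H' = 1.386.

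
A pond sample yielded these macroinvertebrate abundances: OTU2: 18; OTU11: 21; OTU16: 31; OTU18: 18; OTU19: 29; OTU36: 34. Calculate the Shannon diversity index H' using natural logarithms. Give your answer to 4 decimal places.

Total N = 18+21+31+18+29+34 = 151, so the proportions are 0.119205, 0.139073, 0.205298, 0.119205, 0.192053, 0.225166 (working shown to 6 dp, full precision carried).
Each pᵢ ln pᵢ term: 0.119205×(-2.126908)=-0.253539, 0.139073×(-1.972757)=-0.274357, 0.205298×(-1.583293)=-0.325047, 0.119205×(-2.126908)=-0.253539, 0.192053×(-1.649984)=-0.316884, 0.225166×(-1.490919)=-0.335704.
Sum = -1.759069, so H' = 1.7591.

1.7591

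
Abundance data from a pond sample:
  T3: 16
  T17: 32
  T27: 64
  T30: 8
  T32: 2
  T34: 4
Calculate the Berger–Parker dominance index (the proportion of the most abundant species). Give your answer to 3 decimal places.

0.508

Total N = 16+32+64+8+2+4 = 126, so the proportions are 0.12698, 0.25397, 0.50794, 0.06349, 0.01587, 0.03175 (working shown to 5 dp, full precision carried).
The largest proportion is 0.50794, i.e. d = 0.508 to 3 decimal places.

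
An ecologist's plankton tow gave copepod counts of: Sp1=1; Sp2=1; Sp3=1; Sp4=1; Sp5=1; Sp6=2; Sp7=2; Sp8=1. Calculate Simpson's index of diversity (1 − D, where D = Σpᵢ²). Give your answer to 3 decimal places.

Total N = 1+1+1+1+1+2+2+1 = 10, so the proportions are 0.1, 0.1, 0.1, 0.1, 0.1, 0.2, 0.2, 0.1 (working shown to 5 dp, full precision carried).
D = 0.1² + 0.1² + 0.1² + 0.1² + 0.1² + 0.2² + 0.2² + 0.1² = 0.01000 + 0.01000 + 0.01000 + 0.01000 + 0.01000 + 0.04000 + 0.04000 + 0.01000 = 0.14000.
So 1 − D = 0.86000, i.e. 0.860 to 3 decimal places.

0.860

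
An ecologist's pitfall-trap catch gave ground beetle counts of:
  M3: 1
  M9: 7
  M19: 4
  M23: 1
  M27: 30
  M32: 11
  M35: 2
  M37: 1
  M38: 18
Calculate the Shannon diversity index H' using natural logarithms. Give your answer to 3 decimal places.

Total N = 1+7+4+1+30+11+2+1+18 = 75, so the proportions are 0.01333, 0.09333, 0.05333, 0.01333, 0.4, 0.14667, 0.02667, 0.01333, 0.24 (working shown to 5 dp, full precision carried).
Each pᵢ ln pᵢ term: 0.01333×(-4.31749)=-0.05757, 0.09333×(-2.37158)=-0.22135, 0.05333×(-2.93119)=-0.15633, 0.01333×(-4.31749)=-0.05757, 0.4×(-0.91629)=-0.36652, 0.14667×(-1.91959)=-0.28154, 0.02667×(-3.62434)=-0.09665, 0.01333×(-4.31749)=-0.05757, 0.24×(-1.42712)=-0.34251.
Sum = -1.63759, so H' = 1.638.

1.638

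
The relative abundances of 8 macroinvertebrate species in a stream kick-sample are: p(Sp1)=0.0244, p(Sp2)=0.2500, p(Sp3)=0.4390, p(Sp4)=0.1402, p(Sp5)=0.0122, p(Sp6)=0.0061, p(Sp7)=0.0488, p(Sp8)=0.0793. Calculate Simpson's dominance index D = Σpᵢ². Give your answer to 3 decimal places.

0.284

D = 0.0244² + 0.25² + 0.439² + 0.1402² + 0.0122² + 0.0061² + 0.0488² + 0.0793² = 0.00060 + 0.06250 + 0.19272 + 0.01966 + 0.00015 + 0.00004 + 0.00238 + 0.00629 = 0.28433 (working shown to 5 dp, full precision carried).
To 3 decimal places, D = 0.284.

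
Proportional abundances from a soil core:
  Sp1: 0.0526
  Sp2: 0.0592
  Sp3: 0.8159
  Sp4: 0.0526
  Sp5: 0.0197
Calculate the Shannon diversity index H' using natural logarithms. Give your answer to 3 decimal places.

Each pᵢ ln pᵢ term (working shown to 5 dp, full precision carried): 0.0526×(-2.94504)=-0.15491, 0.0592×(-2.82683)=-0.16735, 0.8159×(-0.20346)=-0.16601, 0.0526×(-2.94504)=-0.15491, 0.0197×(-3.92714)=-0.07736.
Sum = -0.72054, so H' = 0.721.

0.721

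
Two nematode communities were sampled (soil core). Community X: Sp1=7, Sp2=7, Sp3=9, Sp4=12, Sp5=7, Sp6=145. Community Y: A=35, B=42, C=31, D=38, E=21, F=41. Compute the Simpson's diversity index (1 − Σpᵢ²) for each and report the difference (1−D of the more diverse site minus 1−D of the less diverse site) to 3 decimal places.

0.438

Community X: N=187, proportions 0.03743, 0.03743, 0.04813, 0.06417, 0.03743, 0.7754, giving 1−D = 0.38812 (working shown to 5 dp, full precision carried).
Community Y: N=208, proportions 0.16827, 0.20192, 0.14904, 0.18269, 0.10096, 0.19712, giving 1−D = 0.82628.
Difference = |0.38812 − 0.82628| = 0.43816, i.e. 0.438 to 3 decimal places.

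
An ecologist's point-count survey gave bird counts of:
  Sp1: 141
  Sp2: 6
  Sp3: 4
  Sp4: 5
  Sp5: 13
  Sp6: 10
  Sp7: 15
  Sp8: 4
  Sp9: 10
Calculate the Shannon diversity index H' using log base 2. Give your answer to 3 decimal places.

1.821

Total N = 141+6+4+5+13+10+15+4+10 = 208, so the proportions are 0.67788, 0.02885, 0.01923, 0.02404, 0.0625, 0.04808, 0.07212, 0.01923, 0.04808 (working shown to 5 dp, full precision carried).
Each pᵢ log₂ pᵢ term: 0.67788×(-0.56089)=-0.38022, 0.02885×(-5.11548)=-0.14756, 0.01923×(-5.70044)=-0.10962, 0.02404×(-5.37851)=-0.12929, 0.0625×(-4.00000)=-0.25000, 0.04808×(-4.37851)=-0.21051, 0.07212×(-3.79355)=-0.27357, 0.01923×(-5.70044)=-0.10962, 0.04808×(-4.37851)=-0.21051.
Sum = -1.82090, so H' = 1.821.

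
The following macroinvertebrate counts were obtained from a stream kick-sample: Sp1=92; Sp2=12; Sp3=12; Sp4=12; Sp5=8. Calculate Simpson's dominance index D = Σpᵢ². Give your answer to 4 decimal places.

Total N = 92+12+12+12+8 = 136, so the proportions are 0.676471, 0.088235, 0.088235, 0.088235, 0.058824 (working shown to 6 dp, full precision carried).
D = 0.676471² + 0.088235² + 0.088235² + 0.088235² + 0.058824² = 0.457612 + 0.007785 + 0.007785 + 0.007785 + 0.003460 = 0.484429.
To 4 decimal places, D = 0.4844.

0.4844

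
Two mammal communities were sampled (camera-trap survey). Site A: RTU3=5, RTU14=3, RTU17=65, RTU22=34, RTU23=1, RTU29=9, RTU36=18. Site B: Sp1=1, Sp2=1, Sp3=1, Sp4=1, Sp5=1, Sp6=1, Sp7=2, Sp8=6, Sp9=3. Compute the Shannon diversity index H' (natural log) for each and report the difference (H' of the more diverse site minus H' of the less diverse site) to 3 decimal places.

Site A: N=135, proportions 0.03704, 0.02222, 0.48148, 0.25185, 0.00741, 0.06667, 0.13333, giving H' = 1.39138 (working shown to 5 dp, full precision carried).
Site B: N=17, proportions 0.05882, 0.05882, 0.05882, 0.05882, 0.05882, 0.05882, 0.11765, 0.35294, 0.17647, giving H' = 1.92541.
Difference = |1.39138 − 1.92541| = 0.53403, i.e. 0.534 to 3 decimal places.

0.534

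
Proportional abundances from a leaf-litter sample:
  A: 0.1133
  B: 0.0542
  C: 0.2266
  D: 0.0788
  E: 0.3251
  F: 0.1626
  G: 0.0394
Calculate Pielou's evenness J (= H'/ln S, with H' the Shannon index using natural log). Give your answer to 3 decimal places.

0.889

H' = −Σ pᵢ ln pᵢ = −((-0.24674) + (-0.15800) + (-0.33640) + (-0.20022) + (-0.36529) + (-0.29536) + (-0.12742)) = 1.72942 (working shown to 5 dp, full precision carried).
With S = 7 species, ln S = 1.94591, so J = 1.72942/1.94591 = 0.88875, i.e. 0.889 to 3 decimal places.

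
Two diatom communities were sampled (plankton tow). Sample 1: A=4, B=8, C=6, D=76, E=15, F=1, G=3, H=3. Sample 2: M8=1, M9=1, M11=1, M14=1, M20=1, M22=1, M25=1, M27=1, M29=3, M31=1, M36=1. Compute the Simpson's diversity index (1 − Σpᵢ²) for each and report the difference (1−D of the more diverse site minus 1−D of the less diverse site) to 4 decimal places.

Sample 1: N=116, proportions 0.034483, 0.068966, 0.051724, 0.655172, 0.12931, 0.008621, 0.025862, 0.025862, giving 1−D = 0.543995 (working shown to 6 dp, full precision carried).
Sample 2: N=13, proportions 0.076923, 0.076923, 0.076923, 0.076923, 0.076923, 0.076923, 0.076923, 0.076923, 0.230769, 0.076923, 0.076923, giving 1−D = 0.887574.
Difference = |0.543995 − 0.887574| = 0.343579, i.e. 0.3436 to 4 decimal places.

0.3436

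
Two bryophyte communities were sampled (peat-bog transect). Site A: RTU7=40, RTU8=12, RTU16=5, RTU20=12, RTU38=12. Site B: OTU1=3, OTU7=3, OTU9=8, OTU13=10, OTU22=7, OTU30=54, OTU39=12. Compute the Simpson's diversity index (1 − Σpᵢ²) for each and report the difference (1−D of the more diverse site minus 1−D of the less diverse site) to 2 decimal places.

Site A: N=81, proportions 0.4938, 0.1481, 0.0617, 0.1481, 0.1481, giving 1−D = 0.6865 (working shown to 4 dp, full precision carried).
Site B: N=97, proportions 0.0309, 0.0309, 0.0825, 0.1031, 0.0722, 0.5567, 0.1237, giving 1−D = 0.6502.
Difference = |0.6865 − 0.6502| = 0.0363, i.e. 0.04 to 2 decimal places.

0.04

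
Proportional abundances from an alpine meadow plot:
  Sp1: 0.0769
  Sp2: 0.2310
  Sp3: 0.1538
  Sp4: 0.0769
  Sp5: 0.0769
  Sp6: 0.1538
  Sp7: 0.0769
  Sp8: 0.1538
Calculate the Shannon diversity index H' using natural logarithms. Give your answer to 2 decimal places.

Each pᵢ ln pᵢ term (working shown to 4 dp, full precision carried): 0.0769×(-2.5652)=-0.1973, 0.231×(-1.4653)=-0.3385, 0.1538×(-1.8721)=-0.2879, 0.0769×(-2.5652)=-0.1973, 0.0769×(-2.5652)=-0.1973, 0.1538×(-1.8721)=-0.2879, 0.0769×(-2.5652)=-0.1973, 0.1538×(-1.8721)=-0.2879.
Sum = -1.9914, so H' = 1.99.

1.99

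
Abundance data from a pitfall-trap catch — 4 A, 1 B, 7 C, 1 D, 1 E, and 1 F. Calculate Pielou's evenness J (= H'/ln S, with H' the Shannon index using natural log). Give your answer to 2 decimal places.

0.80

Total N = 4+1+7+1+1+1 = 15, so the proportions are 0.2667, 0.0667, 0.4667, 0.0667, 0.0667, 0.0667 (working shown to 4 dp, full precision carried).
H' = −Σ pᵢ ln pᵢ = −((-0.3525) + (-0.1805) + (-0.3557) + (-0.1805) + (-0.1805) + (-0.1805)) = 1.4303.
With S = 6 species, ln S = 1.7918, so J = 1.4303/1.7918 = 0.7983, i.e. 0.80 to 2 decimal places.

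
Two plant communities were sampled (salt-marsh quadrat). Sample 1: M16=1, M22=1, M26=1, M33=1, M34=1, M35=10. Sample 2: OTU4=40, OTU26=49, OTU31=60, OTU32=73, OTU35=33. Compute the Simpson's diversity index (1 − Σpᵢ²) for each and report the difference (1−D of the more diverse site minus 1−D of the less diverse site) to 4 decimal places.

Sample 1: N=15, proportions 0.066667, 0.066667, 0.066667, 0.066667, 0.066667, 0.666667, giving 1−D = 0.533333 (working shown to 6 dp, full precision carried).
Sample 2: N=255, proportions 0.156863, 0.192157, 0.235294, 0.286275, 0.129412, giving 1−D = 0.784406.
Difference = |0.533333 − 0.784406| = 0.251073, i.e. 0.2511 to 4 decimal places.

0.2511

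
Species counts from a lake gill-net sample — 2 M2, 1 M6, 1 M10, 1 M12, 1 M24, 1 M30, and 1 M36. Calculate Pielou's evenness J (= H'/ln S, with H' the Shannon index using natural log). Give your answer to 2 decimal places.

Total N = 2+1+1+1+1+1+1 = 8, so the proportions are 0.25, 0.125, 0.125, 0.125, 0.125, 0.125, 0.125 (working shown to 4 dp, full precision carried).
H' = −Σ pᵢ ln pᵢ = −((-0.3466) + (-0.2599) + (-0.2599) + (-0.2599) + (-0.2599) + (-0.2599) + (-0.2599)) = 1.9062.
With S = 7 species, ln S = 1.9459, so J = 1.9062/1.9459 = 0.9796, i.e. 0.98 to 2 decimal places.

0.98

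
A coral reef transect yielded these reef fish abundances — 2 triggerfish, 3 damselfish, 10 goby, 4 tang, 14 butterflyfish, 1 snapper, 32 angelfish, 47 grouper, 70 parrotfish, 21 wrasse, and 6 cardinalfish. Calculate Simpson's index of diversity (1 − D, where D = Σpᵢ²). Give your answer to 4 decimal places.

0.7974

Total N = 2+3+10+4+14+1+32+47+70+21+6 = 210, so the proportions are 0.009524, 0.014286, 0.047619, 0.019048, 0.066667, 0.004762, 0.152381, 0.22381, 0.333333, 0.1, 0.028571 (working shown to 6 dp, full precision carried).
D = 0.009524² + 0.014286² + 0.047619² + 0.019048² + 0.066667² + 0.004762² + 0.152381² + 0.22381² + 0.333333² + 0.1² + 0.028571² = 0.000091 + 0.000204 + 0.002268 + 0.000363 + 0.004444 + 0.000023 + 0.023220 + 0.050091 + 0.111111 + 0.010000 + 0.000816 = 0.202630.
So 1 − D = 0.797370, i.e. 0.7974 to 4 decimal places.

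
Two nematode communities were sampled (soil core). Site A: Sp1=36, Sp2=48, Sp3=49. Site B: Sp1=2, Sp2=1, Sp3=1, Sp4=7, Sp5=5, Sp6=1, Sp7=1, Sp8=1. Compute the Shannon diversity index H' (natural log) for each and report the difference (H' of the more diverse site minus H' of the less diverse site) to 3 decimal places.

0.642

Site A: N=133, proportions 0.27068, 0.3609, 0.36842, giving H' = 1.08942 (working shown to 5 dp, full precision carried).
Site B: N=19, proportions 0.10526, 0.05263, 0.05263, 0.36842, 0.26316, 0.05263, 0.05263, 0.05263, giving H' = 1.73103.
Difference = |1.08942 − 1.73103| = 0.64161, i.e. 0.642 to 3 decimal places.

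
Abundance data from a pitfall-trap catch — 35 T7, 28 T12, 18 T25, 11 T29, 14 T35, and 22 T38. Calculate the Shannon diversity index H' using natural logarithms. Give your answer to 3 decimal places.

1.718

Total N = 35+28+18+11+14+22 = 128, so the proportions are 0.273438, 0.21875, 0.140625, 0.085938, 0.109375, 0.171875 (working shown to 6 dp, full precision carried).
Each pᵢ ln pᵢ term: 0.273438×(-1.296682)=-0.354562, 0.21875×(-1.519826)=-0.332462, 0.140625×(-1.961659)=-0.275858, 0.085938×(-2.454135)=-0.210902, 0.109375×(-2.212973)=-0.242044, 0.171875×(-1.760988)=-0.302670.
Sum = -1.718498, so H' = 1.718.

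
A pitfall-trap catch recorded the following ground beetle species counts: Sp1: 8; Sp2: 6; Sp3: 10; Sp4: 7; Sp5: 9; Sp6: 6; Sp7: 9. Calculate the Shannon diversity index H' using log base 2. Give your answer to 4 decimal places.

Total N = 8+6+10+7+9+6+9 = 55, so the proportions are 0.145455, 0.109091, 0.181818, 0.127273, 0.163636, 0.109091, 0.163636 (working shown to 6 dp, full precision carried).
Each pᵢ log₂ pᵢ term: 0.145455×(-2.781360)=-0.404561, 0.109091×(-3.196397)=-0.348698, 0.181818×(-2.459432)=-0.447169, 0.127273×(-2.974005)=-0.378510, 0.163636×(-2.611435)=-0.427326, 0.109091×(-3.196397)=-0.348698, 0.163636×(-2.611435)=-0.427326.
Sum = -2.782288, so H' = 2.7823.

2.7823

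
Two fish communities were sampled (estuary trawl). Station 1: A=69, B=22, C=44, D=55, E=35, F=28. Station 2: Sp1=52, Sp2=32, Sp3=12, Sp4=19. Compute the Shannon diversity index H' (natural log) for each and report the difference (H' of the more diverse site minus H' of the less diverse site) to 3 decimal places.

Station 1: N=253, proportions 0.27273, 0.08696, 0.17391, 0.21739, 0.13834, 0.11067, giving H' = 1.71994 (working shown to 5 dp, full precision carried).
Station 2: N=115, proportions 0.45217, 0.27826, 0.10435, 0.16522, giving H' = 1.24814.
Difference = |1.71994 − 1.24814| = 0.47180, i.e. 0.472 to 3 decimal places.

0.472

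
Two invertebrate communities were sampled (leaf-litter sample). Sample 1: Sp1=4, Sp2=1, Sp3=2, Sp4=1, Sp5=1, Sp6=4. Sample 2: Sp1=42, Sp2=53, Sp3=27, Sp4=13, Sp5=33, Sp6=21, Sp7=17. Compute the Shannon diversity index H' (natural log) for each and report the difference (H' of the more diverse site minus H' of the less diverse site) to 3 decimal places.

0.241

Sample 1: N=13, proportions 0.30769, 0.07692, 0.15385, 0.07692, 0.07692, 0.30769, giving H' = 1.60521 (working shown to 5 dp, full precision carried).
Sample 2: N=206, proportions 0.20388, 0.25728, 0.13107, 0.06311, 0.16019, 0.10194, 0.08252, giving H' = 1.84621.
Difference = |1.60521 − 1.84621| = 0.24100, i.e. 0.241 to 3 decimal places.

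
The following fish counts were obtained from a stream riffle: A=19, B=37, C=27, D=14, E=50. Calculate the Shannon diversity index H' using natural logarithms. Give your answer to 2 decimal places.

Total N = 19+37+27+14+50 = 147, so the proportions are 0.1293, 0.2517, 0.1837, 0.0952, 0.3401 (working shown to 4 dp, full precision carried).
Each pᵢ ln pᵢ term: 0.1293×(-2.0460)=-0.2644, 0.2517×(-1.3795)=-0.3472, 0.1837×(-1.6946)=-0.3113, 0.0952×(-2.3514)=-0.2239, 0.3401×(-1.0784)=-0.3668.
Sum = -1.5137, so H' = 1.51.

1.51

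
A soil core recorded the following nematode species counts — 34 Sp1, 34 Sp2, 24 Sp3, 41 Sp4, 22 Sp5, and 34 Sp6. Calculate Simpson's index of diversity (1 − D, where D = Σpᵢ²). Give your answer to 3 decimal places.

Total N = 34+34+24+41+22+34 = 189, so the proportions are 0.17989, 0.17989, 0.12698, 0.21693, 0.1164, 0.17989 (working shown to 5 dp, full precision carried).
D = 0.17989² + 0.17989² + 0.12698² + 0.21693² + 0.1164² + 0.17989² = 0.03236 + 0.03236 + 0.01612 + 0.04706 + 0.01355 + 0.03236 = 0.17382.
So 1 − D = 0.82618, i.e. 0.826 to 3 decimal places.

0.826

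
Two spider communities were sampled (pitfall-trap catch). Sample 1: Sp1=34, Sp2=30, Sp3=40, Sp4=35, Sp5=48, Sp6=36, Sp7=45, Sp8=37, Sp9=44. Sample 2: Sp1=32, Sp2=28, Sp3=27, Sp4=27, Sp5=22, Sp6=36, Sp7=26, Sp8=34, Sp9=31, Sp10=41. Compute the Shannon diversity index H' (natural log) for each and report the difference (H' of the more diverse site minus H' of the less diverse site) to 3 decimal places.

Sample 1: N=349, proportions 0.09742, 0.08596, 0.11461, 0.10029, 0.13754, 0.10315, 0.12894, 0.10602, 0.12607, giving H' = 2.18700 (working shown to 5 dp, full precision carried).
Sample 2: N=304, proportions 0.10526, 0.09211, 0.08882, 0.08882, 0.07237, 0.11842, 0.08553, 0.11184, 0.10197, 0.13487, giving H' = 2.28773.
Difference = |2.18700 − 2.28773| = 0.10073, i.e. 0.101 to 3 decimal places.

0.101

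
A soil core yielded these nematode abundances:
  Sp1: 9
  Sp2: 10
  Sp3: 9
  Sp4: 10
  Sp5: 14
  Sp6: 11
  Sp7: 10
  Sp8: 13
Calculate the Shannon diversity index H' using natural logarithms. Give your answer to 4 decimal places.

2.0672

Total N = 9+10+9+10+14+11+10+13 = 86, so the proportions are 0.104651, 0.116279, 0.104651, 0.116279, 0.162791, 0.127907, 0.116279, 0.151163 (working shown to 6 dp, full precision carried).
Each pᵢ ln pᵢ term: 0.104651×(-2.257123)=-0.236211, 0.116279×(-2.151762)=-0.250205, 0.104651×(-2.257123)=-0.236211, 0.116279×(-2.151762)=-0.250205, 0.162791×(-1.815290)=-0.295512, 0.127907×(-2.056452)=-0.263035, 0.116279×(-2.151762)=-0.250205, 0.151163×(-1.889398)=-0.285607.
Sum = -2.067189, so H' = 2.0672.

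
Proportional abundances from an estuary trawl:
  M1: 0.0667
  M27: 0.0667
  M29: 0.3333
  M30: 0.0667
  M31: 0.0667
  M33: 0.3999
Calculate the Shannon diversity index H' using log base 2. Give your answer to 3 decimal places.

2.099

Each pᵢ log₂ pᵢ term (working shown to 5 dp, full precision carried): 0.0667×(-3.90617)=-0.26054, 0.0667×(-3.90617)=-0.26054, 0.3333×(-1.58511)=-0.52832, 0.0667×(-3.90617)=-0.26054, 0.0667×(-3.90617)=-0.26054, 0.3999×(-1.32229)=-0.52878.
Sum = -2.09927, so H' = 2.099.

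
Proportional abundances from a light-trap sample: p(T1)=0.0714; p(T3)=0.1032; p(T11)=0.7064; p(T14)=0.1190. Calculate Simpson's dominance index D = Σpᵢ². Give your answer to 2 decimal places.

0.53

D = 0.0714² + 0.1032² + 0.7064² + 0.119² = 0.0051 + 0.0107 + 0.4990 + 0.0142 = 0.5289 (working shown to 4 dp, full precision carried).
To 2 decimal places, D = 0.53.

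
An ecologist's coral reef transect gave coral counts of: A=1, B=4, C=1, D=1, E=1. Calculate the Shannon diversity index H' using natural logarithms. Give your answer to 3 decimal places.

1.386

Total N = 1+4+1+1+1 = 8, so the proportions are 0.125, 0.5, 0.125, 0.125, 0.125 (working shown to 5 dp, full precision carried).
Each pᵢ ln pᵢ term: 0.125×(-2.07944)=-0.25993, 0.5×(-0.69315)=-0.34657, 0.125×(-2.07944)=-0.25993, 0.125×(-2.07944)=-0.25993, 0.125×(-2.07944)=-0.25993.
Sum = -1.38629, so H' = 1.386.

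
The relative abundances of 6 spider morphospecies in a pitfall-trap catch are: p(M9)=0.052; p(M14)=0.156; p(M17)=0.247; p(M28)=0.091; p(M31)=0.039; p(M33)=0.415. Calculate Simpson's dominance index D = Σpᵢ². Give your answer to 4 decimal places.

0.2701

D = 0.052² + 0.156² + 0.247² + 0.091² + 0.039² + 0.415² = 0.002704 + 0.024336 + 0.061009 + 0.008281 + 0.001521 + 0.172225 = 0.270076 (working shown to 6 dp, full precision carried).
To 4 decimal places, D = 0.2701.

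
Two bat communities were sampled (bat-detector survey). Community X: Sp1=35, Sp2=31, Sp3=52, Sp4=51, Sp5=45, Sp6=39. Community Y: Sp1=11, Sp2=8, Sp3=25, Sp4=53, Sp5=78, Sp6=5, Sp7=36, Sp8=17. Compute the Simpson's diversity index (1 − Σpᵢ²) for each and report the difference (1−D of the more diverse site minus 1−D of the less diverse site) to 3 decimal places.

Community X: N=253, proportions 0.13834, 0.12253, 0.205534, 0.201581, 0.177866, 0.15415, giving 1−D = 0.827571 (working shown to 6 dp, full precision carried).
Community Y: N=233, proportions 0.04721, 0.034335, 0.107296, 0.227468, 0.334764, 0.021459, 0.154506, 0.072961, giving 1−D = 0.791615.
Difference = |0.827571 − 0.791615| = 0.035956, i.e. 0.036 to 3 decimal places.

0.036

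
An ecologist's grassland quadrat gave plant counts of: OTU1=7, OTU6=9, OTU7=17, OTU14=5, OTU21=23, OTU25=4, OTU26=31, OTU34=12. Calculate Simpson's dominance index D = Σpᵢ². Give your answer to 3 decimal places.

0.180

Total N = 7+9+17+5+23+4+31+12 = 108, so the proportions are 0.06481, 0.08333, 0.15741, 0.0463, 0.21296, 0.03704, 0.28704, 0.11111 (working shown to 5 dp, full precision carried).
D = 0.06481² + 0.08333² + 0.15741² + 0.0463² + 0.21296² + 0.03704² + 0.28704² + 0.11111² = 0.00420 + 0.00694 + 0.02478 + 0.00214 + 0.04535 + 0.00137 + 0.08239 + 0.01235 = 0.17953.
To 3 decimal places, D = 0.180.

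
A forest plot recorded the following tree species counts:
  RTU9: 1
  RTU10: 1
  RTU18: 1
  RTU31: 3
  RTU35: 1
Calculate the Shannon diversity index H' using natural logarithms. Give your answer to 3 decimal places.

1.475

Total N = 1+1+1+3+1 = 7, so the proportions are 0.14286, 0.14286, 0.14286, 0.42857, 0.14286 (working shown to 5 dp, full precision carried).
Each pᵢ ln pᵢ term: 0.14286×(-1.94591)=-0.27799, 0.14286×(-1.94591)=-0.27799, 0.14286×(-1.94591)=-0.27799, 0.42857×(-0.84730)=-0.36313, 0.14286×(-1.94591)=-0.27799.
Sum = -1.47508, so H' = 1.475.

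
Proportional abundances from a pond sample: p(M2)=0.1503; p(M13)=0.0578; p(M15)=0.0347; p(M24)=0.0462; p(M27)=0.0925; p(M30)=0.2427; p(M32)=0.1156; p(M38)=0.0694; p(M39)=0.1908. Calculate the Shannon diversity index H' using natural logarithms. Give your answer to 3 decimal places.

Each pᵢ ln pᵢ term (working shown to 5 dp, full precision carried): 0.1503×(-1.89512)=-0.28484, 0.0578×(-2.85077)=-0.16477, 0.0347×(-3.36102)=-0.11663, 0.0462×(-3.07478)=-0.14205, 0.0925×(-2.38055)=-0.22020, 0.2427×(-1.41593)=-0.34365, 0.1156×(-2.15762)=-0.24942, 0.0694×(-2.66787)=-0.18515, 0.1908×(-1.65653)=-0.31607.
Sum = -2.02278, so H' = 2.023.

2.023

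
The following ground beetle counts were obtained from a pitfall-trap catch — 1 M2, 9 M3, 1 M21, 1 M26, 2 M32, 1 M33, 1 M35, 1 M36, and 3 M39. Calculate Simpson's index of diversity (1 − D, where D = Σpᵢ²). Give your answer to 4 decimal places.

0.7500

Total N = 1+9+1+1+2+1+1+1+3 = 20, so the proportions are 0.05, 0.45, 0.05, 0.05, 0.1, 0.05, 0.05, 0.05, 0.15 (working shown to 6 dp, full precision carried).
D = 0.05² + 0.45² + 0.05² + 0.05² + 0.1² + 0.05² + 0.05² + 0.05² + 0.15² = 0.002500 + 0.202500 + 0.002500 + 0.002500 + 0.010000 + 0.002500 + 0.002500 + 0.002500 + 0.022500 = 0.250000.
So 1 − D = 0.750000, i.e. 0.7500 to 4 decimal places.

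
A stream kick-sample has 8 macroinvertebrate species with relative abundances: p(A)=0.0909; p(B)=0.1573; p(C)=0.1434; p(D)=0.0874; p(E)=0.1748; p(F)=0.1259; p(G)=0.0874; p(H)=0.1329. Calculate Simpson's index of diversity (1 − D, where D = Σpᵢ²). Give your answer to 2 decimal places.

0.87

D = 0.0909² + 0.1573² + 0.1434² + 0.0874² + 0.1748² + 0.1259² + 0.0874² + 0.1329² = 0.0083 + 0.0247 + 0.0206 + 0.0076 + 0.0306 + 0.0159 + 0.0076 + 0.0177 = 0.1329 (working shown to 4 dp, full precision carried).
So 1 − D = 0.8671, i.e. 0.87 to 2 decimal places.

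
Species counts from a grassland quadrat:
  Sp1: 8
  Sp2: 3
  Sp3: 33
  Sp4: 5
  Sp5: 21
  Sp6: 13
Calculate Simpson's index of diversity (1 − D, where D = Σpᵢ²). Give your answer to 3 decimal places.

Total N = 8+3+33+5+21+13 = 83, so the proportions are 0.09639, 0.03614, 0.39759, 0.06024, 0.25301, 0.15663 (working shown to 5 dp, full precision carried).
D = 0.09639² + 0.03614² + 0.39759² + 0.06024² + 0.25301² + 0.15663² = 0.00929 + 0.00131 + 0.15808 + 0.00363 + 0.06402 + 0.02453 = 0.26085.
So 1 − D = 0.73915, i.e. 0.739 to 3 decimal places.

0.739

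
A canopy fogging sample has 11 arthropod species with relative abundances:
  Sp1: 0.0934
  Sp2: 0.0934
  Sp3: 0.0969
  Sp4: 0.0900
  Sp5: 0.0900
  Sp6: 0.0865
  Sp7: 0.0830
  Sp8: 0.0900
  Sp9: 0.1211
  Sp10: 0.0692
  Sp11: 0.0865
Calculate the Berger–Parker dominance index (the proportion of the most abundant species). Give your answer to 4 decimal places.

0.1211

The largest proportion is 0.1211, i.e. d = 0.1211 to 4 decimal places.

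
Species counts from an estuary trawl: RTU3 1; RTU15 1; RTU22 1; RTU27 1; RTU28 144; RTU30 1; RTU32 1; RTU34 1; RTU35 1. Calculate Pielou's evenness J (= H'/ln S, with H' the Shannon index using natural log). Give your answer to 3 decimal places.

0.144

Total N = 1+1+1+1+144+1+1+1+1 = 152, so the proportions are 0.00658, 0.00658, 0.00658, 0.00658, 0.94737, 0.00658, 0.00658, 0.00658, 0.00658 (working shown to 5 dp, full precision carried).
H' = −Σ pᵢ ln pᵢ = −((-0.03305) + (-0.03305) + (-0.03305) + (-0.03305) + (-0.05122) + (-0.03305) + (-0.03305) + (-0.03305) + (-0.03305)) = 0.31564.
With S = 9 species, ln S = 2.19722, so J = 0.31564/2.19722 = 0.14365, i.e. 0.144 to 3 decimal places.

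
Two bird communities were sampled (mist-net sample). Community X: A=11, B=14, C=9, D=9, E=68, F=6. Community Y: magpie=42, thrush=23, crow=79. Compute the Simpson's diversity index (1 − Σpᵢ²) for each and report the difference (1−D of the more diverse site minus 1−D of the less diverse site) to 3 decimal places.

0.036

Community X: N=117, proportions 0.09402, 0.11966, 0.07692, 0.07692, 0.5812, 0.05128, giving 1−D = 0.62459 (working shown to 5 dp, full precision carried).
Community Y: N=144, proportions 0.29167, 0.15972, 0.54861, giving 1−D = 0.58845.
Difference = |0.62459 − 0.58845| = 0.03614, i.e. 0.036 to 3 decimal places.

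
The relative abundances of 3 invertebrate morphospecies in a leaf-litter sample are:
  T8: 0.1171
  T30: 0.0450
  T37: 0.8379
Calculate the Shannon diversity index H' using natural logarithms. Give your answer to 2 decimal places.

Each pᵢ ln pᵢ term (working shown to 4 dp, full precision carried): 0.1171×(-2.1447)=-0.2511, 0.045×(-3.1011)=-0.1395, 0.8379×(-0.1769)=-0.1482.
Sum = -0.5389, so H' = 0.54.

0.54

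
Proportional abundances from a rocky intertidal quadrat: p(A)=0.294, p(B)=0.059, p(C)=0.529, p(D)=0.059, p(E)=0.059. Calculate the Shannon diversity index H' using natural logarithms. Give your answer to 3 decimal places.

Each pᵢ ln pᵢ term (working shown to 5 dp, full precision carried): 0.294×(-1.22418)=-0.35991, 0.059×(-2.83022)=-0.16698, 0.529×(-0.63677)=-0.33685, 0.059×(-2.83022)=-0.16698, 0.059×(-2.83022)=-0.16698.
Sum = -1.19771, so H' = 1.198.

1.198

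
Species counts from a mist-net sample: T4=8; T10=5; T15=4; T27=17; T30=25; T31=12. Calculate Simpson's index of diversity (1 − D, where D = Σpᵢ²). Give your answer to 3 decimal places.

0.769

Total N = 8+5+4+17+25+12 = 71, so the proportions are 0.11268, 0.07042, 0.05634, 0.23944, 0.35211, 0.16901 (working shown to 5 dp, full precision carried).
D = 0.11268² + 0.07042² + 0.05634² + 0.23944² + 0.35211² + 0.16901² = 0.01270 + 0.00496 + 0.00317 + 0.05733 + 0.12398 + 0.02857 = 0.23071.
So 1 − D = 0.76929, i.e. 0.769 to 3 decimal places.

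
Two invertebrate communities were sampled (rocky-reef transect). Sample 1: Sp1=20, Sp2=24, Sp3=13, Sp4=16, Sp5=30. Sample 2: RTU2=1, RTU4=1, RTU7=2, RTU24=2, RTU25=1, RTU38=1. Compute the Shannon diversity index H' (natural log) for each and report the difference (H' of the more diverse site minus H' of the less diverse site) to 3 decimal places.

0.165

Sample 1: N=103, proportions 0.19417, 0.23301, 0.12621, 0.15534, 0.29126, giving H' = 1.56745 (working shown to 5 dp, full precision carried).
Sample 2: N=8, proportions 0.125, 0.125, 0.25, 0.25, 0.125, 0.125, giving H' = 1.73287.
Difference = |1.56745 − 1.73287| = 0.16542, i.e. 0.165 to 3 decimal places.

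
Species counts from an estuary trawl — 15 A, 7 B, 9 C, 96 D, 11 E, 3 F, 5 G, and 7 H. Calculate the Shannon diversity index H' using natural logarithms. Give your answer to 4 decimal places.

1.3472

Total N = 15+7+9+96+11+3+5+7 = 153, so the proportions are 0.098039, 0.045752, 0.058824, 0.627451, 0.071895, 0.019608, 0.03268, 0.045752 (working shown to 6 dp, full precision carried).
Each pᵢ ln pᵢ term: 0.098039×(-2.322388)=-0.227685, 0.045752×(-3.084528)=-0.141122, 0.058824×(-2.833213)=-0.166660, 0.627451×(-0.466090)=-0.292448, 0.071895×(-2.632543)=-0.189268, 0.019608×(-3.931826)=-0.077095, 0.03268×(-3.421000)=-0.111797, 0.045752×(-3.084528)=-0.141122.
Sum = -1.347197, so H' = 1.3472.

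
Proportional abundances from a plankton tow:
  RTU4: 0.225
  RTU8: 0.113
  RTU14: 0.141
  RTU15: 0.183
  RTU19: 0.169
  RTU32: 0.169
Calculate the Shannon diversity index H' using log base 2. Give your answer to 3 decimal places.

2.553

Each pᵢ log₂ pᵢ term (working shown to 5 dp, full precision carried): 0.225×(-2.15200)=-0.48420, 0.113×(-3.14561)=-0.35545, 0.141×(-2.82623)=-0.39850, 0.183×(-2.45008)=-0.44837, 0.169×(-2.56490)=-0.43347, 0.169×(-2.56490)=-0.43347.
Sum = -2.55346, so H' = 2.553.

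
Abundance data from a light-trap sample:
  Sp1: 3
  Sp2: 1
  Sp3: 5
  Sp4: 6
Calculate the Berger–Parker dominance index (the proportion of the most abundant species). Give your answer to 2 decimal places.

0.40

Total N = 3+1+5+6 = 15, so the proportions are 0.2, 0.0667, 0.3333, 0.4 (working shown to 4 dp, full precision carried).
The largest proportion is 0.4, i.e. d = 0.40 to 2 decimal places.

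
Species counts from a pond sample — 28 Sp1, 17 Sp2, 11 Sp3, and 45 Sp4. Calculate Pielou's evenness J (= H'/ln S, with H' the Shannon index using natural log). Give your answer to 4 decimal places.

Total N = 28+17+11+45 = 101, so the proportions are 0.277228, 0.168317, 0.108911, 0.445545 (working shown to 6 dp, full precision carried).
H' = −Σ pᵢ ln pᵢ = −((-0.355660) + (-0.299925) + (-0.241480) + (-0.360204)) = 1.257269.
With S = 4 species, ln S = 1.386294, so J = 1.257269/1.386294 = 0.906928, i.e. 0.9069 to 4 decimal places.

0.9069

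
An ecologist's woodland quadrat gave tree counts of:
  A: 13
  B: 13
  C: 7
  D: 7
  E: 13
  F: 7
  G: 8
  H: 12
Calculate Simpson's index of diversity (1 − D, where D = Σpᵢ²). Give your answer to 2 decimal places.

Total N = 13+13+7+7+13+7+8+12 = 80, so the proportions are 0.1625, 0.1625, 0.0875, 0.0875, 0.1625, 0.0875, 0.1, 0.15 (working shown to 4 dp, full precision carried).
D = 0.1625² + 0.1625² + 0.0875² + 0.0875² + 0.1625² + 0.0875² + 0.1² + 0.15² = 0.0264 + 0.0264 + 0.0077 + 0.0077 + 0.0264 + 0.0077 + 0.0100 + 0.0225 = 0.1347.
So 1 − D = 0.8653, i.e. 0.87 to 2 decimal places.

0.87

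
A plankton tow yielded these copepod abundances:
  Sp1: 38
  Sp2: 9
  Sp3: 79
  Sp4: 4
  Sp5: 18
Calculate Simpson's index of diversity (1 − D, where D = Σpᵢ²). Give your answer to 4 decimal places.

0.6299

Total N = 38+9+79+4+18 = 148, so the proportions are 0.256757, 0.060811, 0.533784, 0.027027, 0.121622 (working shown to 6 dp, full precision carried).
D = 0.256757² + 0.060811² + 0.533784² + 0.027027² + 0.121622² = 0.065924 + 0.003698 + 0.284925 + 0.000730 + 0.014792 = 0.370069.
So 1 − D = 0.629931, i.e. 0.6299 to 4 decimal places.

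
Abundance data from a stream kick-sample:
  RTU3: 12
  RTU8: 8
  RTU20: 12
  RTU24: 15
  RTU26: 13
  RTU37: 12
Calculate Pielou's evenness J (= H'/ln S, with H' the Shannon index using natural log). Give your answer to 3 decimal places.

0.991

Total N = 12+8+12+15+13+12 = 72, so the proportions are 0.16667, 0.11111, 0.16667, 0.20833, 0.18056, 0.16667 (working shown to 5 dp, full precision carried).
H' = −Σ pᵢ ln pᵢ = −((-0.29863) + (-0.24414) + (-0.29863) + (-0.32679) + (-0.30906) + (-0.29863)) = 1.77587.
With S = 6 species, ln S = 1.79176, so J = 1.77587/1.79176 = 0.99113, i.e. 0.991 to 3 decimal places.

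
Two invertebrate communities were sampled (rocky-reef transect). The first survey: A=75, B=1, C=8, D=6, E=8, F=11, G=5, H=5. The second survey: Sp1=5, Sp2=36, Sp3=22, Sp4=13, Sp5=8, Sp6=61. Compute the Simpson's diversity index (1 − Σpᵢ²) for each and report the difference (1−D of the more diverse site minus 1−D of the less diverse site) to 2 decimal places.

0.15

The first survey: N=119, proportions 0.6303, 0.0084, 0.0672, 0.0504, 0.0672, 0.0924, 0.042, 0.042, giving 1−D = 0.5791 (working shown to 4 dp, full precision carried).
The second survey: N=145, proportions 0.0345, 0.2483, 0.1517, 0.0897, 0.0552, 0.4207, giving 1−D = 0.7261.
Difference = |0.5791 − 0.7261| = 0.1470, i.e. 0.15 to 2 decimal places.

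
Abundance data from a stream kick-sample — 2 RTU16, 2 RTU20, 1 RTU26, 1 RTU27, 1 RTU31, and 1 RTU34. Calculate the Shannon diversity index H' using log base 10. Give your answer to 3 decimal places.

0.753

Total N = 2+2+1+1+1+1 = 8, so the proportions are 0.25, 0.25, 0.125, 0.125, 0.125, 0.125 (working shown to 5 dp, full precision carried).
Each pᵢ log₁₀ pᵢ term: 0.25×(-0.60206)=-0.15051, 0.25×(-0.60206)=-0.15051, 0.125×(-0.90309)=-0.11289, 0.125×(-0.90309)=-0.11289, 0.125×(-0.90309)=-0.11289, 0.125×(-0.90309)=-0.11289.
Sum = -0.75257, so H' = 0.753.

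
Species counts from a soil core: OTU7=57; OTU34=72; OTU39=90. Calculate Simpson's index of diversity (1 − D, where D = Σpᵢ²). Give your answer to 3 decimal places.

0.655

Total N = 57+72+90 = 219, so the proportions are 0.26027, 0.32877, 0.41096 (working shown to 5 dp, full precision carried).
D = 0.26027² + 0.32877² + 0.41096² = 0.06774 + 0.10809 + 0.16889 = 0.34472.
So 1 − D = 0.65528, i.e. 0.655 to 3 decimal places.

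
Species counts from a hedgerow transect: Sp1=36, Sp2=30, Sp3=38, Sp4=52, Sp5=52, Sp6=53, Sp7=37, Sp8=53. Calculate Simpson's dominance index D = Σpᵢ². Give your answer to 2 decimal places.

0.13

Total N = 36+30+38+52+52+53+37+53 = 351, so the proportions are 0.1026, 0.0855, 0.1083, 0.1481, 0.1481, 0.151, 0.1054, 0.151 (working shown to 4 dp, full precision carried).
D = 0.1026² + 0.0855² + 0.1083² + 0.1481² + 0.1481² + 0.151² + 0.1054² + 0.151² = 0.0105 + 0.0073 + 0.0117 + 0.0219 + 0.0219 + 0.0228 + 0.0111 + 0.0228 = 0.1302.
To 2 decimal places, D = 0.13.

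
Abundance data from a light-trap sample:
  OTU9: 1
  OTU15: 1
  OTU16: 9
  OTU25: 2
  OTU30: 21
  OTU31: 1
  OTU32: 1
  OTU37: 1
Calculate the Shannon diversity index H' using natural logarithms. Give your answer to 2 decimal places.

1.31

Total N = 1+1+9+2+21+1+1+1 = 37, so the proportions are 0.027, 0.027, 0.2432, 0.0541, 0.5676, 0.027, 0.027, 0.027 (working shown to 4 dp, full precision carried).
Each pᵢ ln pᵢ term: 0.027×(-3.6109)=-0.0976, 0.027×(-3.6109)=-0.0976, 0.2432×(-1.4137)=-0.3439, 0.0541×(-2.9178)=-0.1577, 0.5676×(-0.5664)=-0.3215, 0.027×(-3.6109)=-0.0976, 0.027×(-3.6109)=-0.0976, 0.027×(-3.6109)=-0.0976.
Sum = -1.3110, so H' = 1.31.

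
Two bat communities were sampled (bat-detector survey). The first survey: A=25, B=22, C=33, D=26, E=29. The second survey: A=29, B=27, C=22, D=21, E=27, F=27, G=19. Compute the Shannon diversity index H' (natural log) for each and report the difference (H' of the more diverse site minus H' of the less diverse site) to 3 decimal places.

The first survey: N=135, proportions 0.185185, 0.162963, 0.244444, 0.192593, 0.214815, giving H' = 1.599929 (working shown to 6 dp, full precision carried).
The second survey: N=172, proportions 0.168605, 0.156977, 0.127907, 0.122093, 0.156977, 0.156977, 0.110465, giving H' = 1.935305.
Difference = |1.599929 − 1.935305| = 0.335376, i.e. 0.335 to 3 decimal places.

0.335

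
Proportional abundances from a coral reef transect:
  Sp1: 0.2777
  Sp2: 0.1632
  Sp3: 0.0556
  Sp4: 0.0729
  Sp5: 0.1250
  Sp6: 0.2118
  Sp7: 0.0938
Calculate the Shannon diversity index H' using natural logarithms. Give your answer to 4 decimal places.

1.8139

Each pᵢ ln pᵢ term (working shown to 6 dp, full precision carried): 0.2777×(-1.281214)=-0.355793, 0.1632×(-1.812779)=-0.295846, 0.0556×(-2.889572)=-0.160660, 0.0729×(-2.618667)=-0.190901, 0.125×(-2.079442)=-0.259930, 0.2118×(-1.552113)=-0.328738, 0.0938×(-2.366590)=-0.221986.
Sum = -1.813853, so H' = 1.8139.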